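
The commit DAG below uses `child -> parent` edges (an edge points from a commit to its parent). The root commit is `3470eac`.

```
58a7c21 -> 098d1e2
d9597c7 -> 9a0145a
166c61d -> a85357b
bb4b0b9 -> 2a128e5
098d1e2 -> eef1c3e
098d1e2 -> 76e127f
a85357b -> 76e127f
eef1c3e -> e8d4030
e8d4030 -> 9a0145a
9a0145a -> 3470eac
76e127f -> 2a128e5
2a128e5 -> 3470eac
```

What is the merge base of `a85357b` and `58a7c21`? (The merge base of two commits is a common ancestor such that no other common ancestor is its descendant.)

76e127f

Ancestors of a85357b: {2a128e5, 3470eac, 76e127f, a85357b}.
Ancestors of 58a7c21: {098d1e2, 2a128e5, 3470eac, 58a7c21, 76e127f, 9a0145a, e8d4030, eef1c3e}.
Common ancestors: {2a128e5, 3470eac, 76e127f}.
Among these, 76e127f is not an ancestor of any other common ancestor — it is the merge base.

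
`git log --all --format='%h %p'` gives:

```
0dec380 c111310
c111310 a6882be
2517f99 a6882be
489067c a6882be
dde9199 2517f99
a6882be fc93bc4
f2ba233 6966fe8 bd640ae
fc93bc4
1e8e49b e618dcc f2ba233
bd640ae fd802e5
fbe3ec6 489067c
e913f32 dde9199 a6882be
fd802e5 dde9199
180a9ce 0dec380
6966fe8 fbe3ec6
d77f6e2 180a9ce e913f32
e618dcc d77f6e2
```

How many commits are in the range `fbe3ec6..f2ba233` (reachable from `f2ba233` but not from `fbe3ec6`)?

Reachable from f2ba233: {2517f99, 489067c, 6966fe8, a6882be, bd640ae, dde9199, f2ba233, fbe3ec6, fc93bc4, fd802e5}.
Reachable from fbe3ec6: {489067c, a6882be, fbe3ec6, fc93bc4}.
In f2ba233's history but not fbe3ec6's: {2517f99, 6966fe8, bd640ae, dde9199, f2ba233, fd802e5} — 6 commits.

6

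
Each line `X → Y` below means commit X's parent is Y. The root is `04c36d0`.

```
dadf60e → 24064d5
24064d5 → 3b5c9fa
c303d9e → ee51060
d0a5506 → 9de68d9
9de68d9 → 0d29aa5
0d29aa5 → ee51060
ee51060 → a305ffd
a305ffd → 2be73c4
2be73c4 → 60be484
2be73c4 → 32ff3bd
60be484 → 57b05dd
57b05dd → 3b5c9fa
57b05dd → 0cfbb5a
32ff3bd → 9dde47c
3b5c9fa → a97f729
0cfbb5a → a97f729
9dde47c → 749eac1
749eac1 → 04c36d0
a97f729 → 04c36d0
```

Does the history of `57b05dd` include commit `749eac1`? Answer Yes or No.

Ancestors of 57b05dd: {04c36d0, 0cfbb5a, 3b5c9fa, 57b05dd, a97f729}.
749eac1 is not in that set, so it is not an ancestor of 57b05dd.

No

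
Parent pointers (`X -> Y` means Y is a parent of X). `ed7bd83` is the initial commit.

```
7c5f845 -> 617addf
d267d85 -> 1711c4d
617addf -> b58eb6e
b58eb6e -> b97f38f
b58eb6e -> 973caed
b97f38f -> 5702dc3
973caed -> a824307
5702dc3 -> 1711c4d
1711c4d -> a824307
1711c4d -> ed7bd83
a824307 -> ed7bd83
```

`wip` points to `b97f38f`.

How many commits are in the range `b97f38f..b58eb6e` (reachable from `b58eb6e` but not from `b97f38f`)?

Reachable from b58eb6e: {1711c4d, 5702dc3, 973caed, a824307, b58eb6e, b97f38f, ed7bd83}.
Reachable from b97f38f: {1711c4d, 5702dc3, a824307, b97f38f, ed7bd83}.
In b58eb6e's history but not b97f38f's: {973caed, b58eb6e} — 2 commits.

2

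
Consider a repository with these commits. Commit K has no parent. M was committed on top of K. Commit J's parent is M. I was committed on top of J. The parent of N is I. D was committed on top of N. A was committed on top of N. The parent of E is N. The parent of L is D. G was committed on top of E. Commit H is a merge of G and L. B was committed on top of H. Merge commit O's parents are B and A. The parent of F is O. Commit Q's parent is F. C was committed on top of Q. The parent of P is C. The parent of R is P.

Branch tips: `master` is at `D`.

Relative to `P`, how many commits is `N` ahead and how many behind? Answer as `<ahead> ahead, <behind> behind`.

0 ahead, 12 behind

Reachable from N: {I, J, K, M, N}.
Reachable from P: {A, B, C, D, E, F, G, H, I, J, K, L, M, N, O, P, Q}.
Only in N's history (ahead): {} — 0.
Only in P's history (behind): {A, B, C, D, E, F, G, H, L, O, P, Q} — 12.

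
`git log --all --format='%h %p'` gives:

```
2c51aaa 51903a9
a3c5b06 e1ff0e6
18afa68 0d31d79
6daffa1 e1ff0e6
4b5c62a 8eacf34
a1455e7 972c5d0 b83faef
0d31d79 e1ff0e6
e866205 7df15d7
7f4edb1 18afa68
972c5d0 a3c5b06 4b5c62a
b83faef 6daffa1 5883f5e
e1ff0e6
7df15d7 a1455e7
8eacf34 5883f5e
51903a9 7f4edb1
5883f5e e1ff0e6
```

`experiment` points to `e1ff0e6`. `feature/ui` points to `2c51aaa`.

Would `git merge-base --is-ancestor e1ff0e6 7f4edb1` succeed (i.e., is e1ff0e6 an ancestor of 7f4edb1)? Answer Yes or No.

Ancestors of 7f4edb1 (commits reachable by following parents): {0d31d79, 18afa68, 7f4edb1, e1ff0e6}.
e1ff0e6 is in that set, so it is an ancestor of 7f4edb1.

Yes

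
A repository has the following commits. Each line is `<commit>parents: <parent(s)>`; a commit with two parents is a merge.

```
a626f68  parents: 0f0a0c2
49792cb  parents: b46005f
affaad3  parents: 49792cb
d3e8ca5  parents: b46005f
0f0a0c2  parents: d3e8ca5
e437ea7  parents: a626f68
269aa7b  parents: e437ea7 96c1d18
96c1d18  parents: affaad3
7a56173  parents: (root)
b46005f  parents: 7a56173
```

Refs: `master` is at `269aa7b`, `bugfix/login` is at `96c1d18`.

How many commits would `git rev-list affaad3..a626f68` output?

Reachable from a626f68: {0f0a0c2, 7a56173, a626f68, b46005f, d3e8ca5}.
Reachable from affaad3: {49792cb, 7a56173, affaad3, b46005f}.
In a626f68's history but not affaad3's: {0f0a0c2, a626f68, d3e8ca5} — 3 commits.

3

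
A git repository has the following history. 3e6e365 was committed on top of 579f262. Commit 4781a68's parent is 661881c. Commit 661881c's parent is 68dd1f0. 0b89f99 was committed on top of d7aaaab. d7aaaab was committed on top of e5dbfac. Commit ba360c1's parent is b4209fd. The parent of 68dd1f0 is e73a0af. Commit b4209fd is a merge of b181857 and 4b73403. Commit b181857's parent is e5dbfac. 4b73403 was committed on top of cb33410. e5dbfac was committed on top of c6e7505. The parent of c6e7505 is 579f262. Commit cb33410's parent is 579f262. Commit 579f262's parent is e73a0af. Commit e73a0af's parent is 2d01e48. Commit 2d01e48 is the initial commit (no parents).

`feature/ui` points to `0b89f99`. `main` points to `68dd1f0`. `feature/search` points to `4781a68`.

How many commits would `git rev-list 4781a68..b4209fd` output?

Reachable from b4209fd: {2d01e48, 4b73403, 579f262, b181857, b4209fd, c6e7505, cb33410, e5dbfac, e73a0af}.
Reachable from 4781a68: {2d01e48, 4781a68, 661881c, 68dd1f0, e73a0af}.
In b4209fd's history but not 4781a68's: {4b73403, 579f262, b181857, b4209fd, c6e7505, cb33410, e5dbfac} — 7 commits.

7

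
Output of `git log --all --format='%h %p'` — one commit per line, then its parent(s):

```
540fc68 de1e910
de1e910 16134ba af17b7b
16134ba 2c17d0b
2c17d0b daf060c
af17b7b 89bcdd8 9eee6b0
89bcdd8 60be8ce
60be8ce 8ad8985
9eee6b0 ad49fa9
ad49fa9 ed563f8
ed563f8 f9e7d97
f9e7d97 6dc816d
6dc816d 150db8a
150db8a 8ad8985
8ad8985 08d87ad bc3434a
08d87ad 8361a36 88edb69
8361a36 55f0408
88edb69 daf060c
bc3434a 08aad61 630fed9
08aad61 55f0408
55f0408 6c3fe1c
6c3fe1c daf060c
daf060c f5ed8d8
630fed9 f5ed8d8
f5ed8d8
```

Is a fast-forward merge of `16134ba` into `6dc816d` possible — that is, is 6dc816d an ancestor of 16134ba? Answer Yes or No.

A fast-forward from 6dc816d to 16134ba is possible iff 6dc816d is an ancestor of 16134ba.
Ancestors of 16134ba: {16134ba, 2c17d0b, daf060c, f5ed8d8}.
6dc816d is not among them, so fast-forward is not possible.

No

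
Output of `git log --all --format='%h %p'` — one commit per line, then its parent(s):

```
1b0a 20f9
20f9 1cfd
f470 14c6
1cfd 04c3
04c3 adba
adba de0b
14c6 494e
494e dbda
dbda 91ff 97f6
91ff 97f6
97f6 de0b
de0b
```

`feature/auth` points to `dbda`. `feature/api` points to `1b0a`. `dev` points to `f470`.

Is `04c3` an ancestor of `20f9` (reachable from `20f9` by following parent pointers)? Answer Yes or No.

Ancestors of 20f9 (commits reachable by following parents): {04c3, 1cfd, 20f9, adba, de0b}.
04c3 is in that set, so it is an ancestor of 20f9.

Yes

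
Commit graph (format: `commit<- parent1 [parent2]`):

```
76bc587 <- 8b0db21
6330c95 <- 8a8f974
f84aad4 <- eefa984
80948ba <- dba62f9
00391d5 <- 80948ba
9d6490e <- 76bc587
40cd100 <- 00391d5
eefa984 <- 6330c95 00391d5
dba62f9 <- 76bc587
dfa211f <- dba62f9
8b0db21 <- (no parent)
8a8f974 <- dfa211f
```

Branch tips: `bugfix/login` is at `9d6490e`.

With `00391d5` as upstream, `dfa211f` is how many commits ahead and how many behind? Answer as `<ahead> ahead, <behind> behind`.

1 ahead, 2 behind

Reachable from dfa211f: {76bc587, 8b0db21, dba62f9, dfa211f}.
Reachable from 00391d5: {00391d5, 76bc587, 80948ba, 8b0db21, dba62f9}.
Only in dfa211f's history (ahead): {dfa211f} — 1.
Only in 00391d5's history (behind): {00391d5, 80948ba} — 2.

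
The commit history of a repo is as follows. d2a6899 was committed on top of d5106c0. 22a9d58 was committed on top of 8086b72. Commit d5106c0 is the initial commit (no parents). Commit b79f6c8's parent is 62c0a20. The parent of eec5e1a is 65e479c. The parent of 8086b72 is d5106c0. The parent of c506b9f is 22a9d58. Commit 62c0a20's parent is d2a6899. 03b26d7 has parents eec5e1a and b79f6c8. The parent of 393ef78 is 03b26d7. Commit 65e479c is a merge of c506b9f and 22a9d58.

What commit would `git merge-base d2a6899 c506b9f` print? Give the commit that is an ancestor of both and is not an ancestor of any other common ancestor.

d5106c0

Ancestors of d2a6899: {d2a6899, d5106c0}.
Ancestors of c506b9f: {22a9d58, 8086b72, c506b9f, d5106c0}.
Common ancestors: {d5106c0}.
The only common ancestor is d5106c0, so it is the merge base.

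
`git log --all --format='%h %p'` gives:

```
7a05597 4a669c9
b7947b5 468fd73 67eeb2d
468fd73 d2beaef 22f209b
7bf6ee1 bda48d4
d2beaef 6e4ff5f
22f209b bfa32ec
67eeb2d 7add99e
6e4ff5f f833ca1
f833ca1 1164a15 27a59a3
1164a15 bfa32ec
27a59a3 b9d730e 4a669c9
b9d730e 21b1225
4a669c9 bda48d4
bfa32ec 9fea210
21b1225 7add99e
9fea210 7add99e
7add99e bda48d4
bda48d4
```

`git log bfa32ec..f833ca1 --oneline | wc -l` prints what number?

6

Reachable from f833ca1: {1164a15, 21b1225, 27a59a3, 4a669c9, 7add99e, 9fea210, b9d730e, bda48d4, bfa32ec, f833ca1}.
Reachable from bfa32ec: {7add99e, 9fea210, bda48d4, bfa32ec}.
In f833ca1's history but not bfa32ec's: {1164a15, 21b1225, 27a59a3, 4a669c9, b9d730e, f833ca1} — 6 commits.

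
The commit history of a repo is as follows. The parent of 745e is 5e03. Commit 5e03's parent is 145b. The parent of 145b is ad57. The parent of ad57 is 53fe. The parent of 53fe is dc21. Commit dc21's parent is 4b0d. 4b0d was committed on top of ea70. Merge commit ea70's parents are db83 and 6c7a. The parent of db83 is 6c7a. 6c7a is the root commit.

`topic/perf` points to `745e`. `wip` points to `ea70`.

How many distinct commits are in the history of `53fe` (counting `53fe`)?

Walking parent pointers from 53fe: reachable set = {4b0d, 53fe, 6c7a, db83, dc21, ea70}.
That is 6 commits.

6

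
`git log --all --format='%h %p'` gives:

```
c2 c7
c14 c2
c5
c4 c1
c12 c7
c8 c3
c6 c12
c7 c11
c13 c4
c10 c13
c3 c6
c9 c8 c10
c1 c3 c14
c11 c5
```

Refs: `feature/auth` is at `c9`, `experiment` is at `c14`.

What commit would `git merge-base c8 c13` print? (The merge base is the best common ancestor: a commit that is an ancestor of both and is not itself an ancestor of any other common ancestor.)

Ancestors of c8: {c11, c12, c3, c5, c6, c7, c8}.
Ancestors of c13: {c1, c11, c12, c13, c14, c2, c3, c4, c5, c6, c7}.
Common ancestors: {c11, c12, c3, c5, c6, c7}.
Among these, c3 is not an ancestor of any other common ancestor — it is the merge base.

c3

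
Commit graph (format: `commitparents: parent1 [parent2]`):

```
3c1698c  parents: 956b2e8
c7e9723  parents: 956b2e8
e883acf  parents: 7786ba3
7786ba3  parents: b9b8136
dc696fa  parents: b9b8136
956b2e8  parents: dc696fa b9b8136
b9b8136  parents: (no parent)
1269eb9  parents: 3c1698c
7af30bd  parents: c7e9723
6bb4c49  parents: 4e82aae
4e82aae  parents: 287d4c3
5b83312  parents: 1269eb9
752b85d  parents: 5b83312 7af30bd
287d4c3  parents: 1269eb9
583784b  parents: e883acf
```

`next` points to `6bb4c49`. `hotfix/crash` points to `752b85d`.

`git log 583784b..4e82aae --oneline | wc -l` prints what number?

Reachable from 4e82aae: {1269eb9, 287d4c3, 3c1698c, 4e82aae, 956b2e8, b9b8136, dc696fa}.
Reachable from 583784b: {583784b, 7786ba3, b9b8136, e883acf}.
In 4e82aae's history but not 583784b's: {1269eb9, 287d4c3, 3c1698c, 4e82aae, 956b2e8, dc696fa} — 6 commits.

6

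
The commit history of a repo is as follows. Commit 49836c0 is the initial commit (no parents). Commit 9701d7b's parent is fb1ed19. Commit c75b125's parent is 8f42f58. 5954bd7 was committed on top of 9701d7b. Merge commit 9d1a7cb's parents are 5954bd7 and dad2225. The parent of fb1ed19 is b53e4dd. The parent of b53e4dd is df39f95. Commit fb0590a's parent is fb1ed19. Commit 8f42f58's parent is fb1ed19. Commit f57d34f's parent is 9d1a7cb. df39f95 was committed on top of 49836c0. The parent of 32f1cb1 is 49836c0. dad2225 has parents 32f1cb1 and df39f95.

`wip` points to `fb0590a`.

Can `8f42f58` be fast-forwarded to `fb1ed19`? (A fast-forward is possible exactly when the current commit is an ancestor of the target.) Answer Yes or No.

A fast-forward from 8f42f58 to fb1ed19 is possible iff 8f42f58 is an ancestor of fb1ed19.
Ancestors of fb1ed19: {49836c0, b53e4dd, df39f95, fb1ed19}.
8f42f58 is not among them, so fast-forward is not possible.

No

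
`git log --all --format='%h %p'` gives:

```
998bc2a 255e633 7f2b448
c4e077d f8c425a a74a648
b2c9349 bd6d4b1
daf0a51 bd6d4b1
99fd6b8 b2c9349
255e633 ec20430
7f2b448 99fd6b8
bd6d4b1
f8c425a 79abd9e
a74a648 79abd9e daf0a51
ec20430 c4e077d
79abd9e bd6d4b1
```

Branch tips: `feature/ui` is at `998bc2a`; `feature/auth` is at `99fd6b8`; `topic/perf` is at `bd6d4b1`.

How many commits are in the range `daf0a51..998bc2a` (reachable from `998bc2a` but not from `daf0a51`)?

10

Reachable from 998bc2a: {255e633, 79abd9e, 7f2b448, 998bc2a, 99fd6b8, a74a648, b2c9349, bd6d4b1, c4e077d, daf0a51, ec20430, f8c425a}.
Reachable from daf0a51: {bd6d4b1, daf0a51}.
In 998bc2a's history but not daf0a51's: {255e633, 79abd9e, 7f2b448, 998bc2a, 99fd6b8, a74a648, b2c9349, c4e077d, ec20430, f8c425a} — 10 commits.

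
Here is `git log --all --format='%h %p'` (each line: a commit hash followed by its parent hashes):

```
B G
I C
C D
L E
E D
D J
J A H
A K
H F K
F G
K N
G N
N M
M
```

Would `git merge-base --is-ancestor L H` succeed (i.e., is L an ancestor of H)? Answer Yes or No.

Ancestors of H: {F, G, H, K, M, N}.
L is not in that set, so it is not an ancestor of H.

No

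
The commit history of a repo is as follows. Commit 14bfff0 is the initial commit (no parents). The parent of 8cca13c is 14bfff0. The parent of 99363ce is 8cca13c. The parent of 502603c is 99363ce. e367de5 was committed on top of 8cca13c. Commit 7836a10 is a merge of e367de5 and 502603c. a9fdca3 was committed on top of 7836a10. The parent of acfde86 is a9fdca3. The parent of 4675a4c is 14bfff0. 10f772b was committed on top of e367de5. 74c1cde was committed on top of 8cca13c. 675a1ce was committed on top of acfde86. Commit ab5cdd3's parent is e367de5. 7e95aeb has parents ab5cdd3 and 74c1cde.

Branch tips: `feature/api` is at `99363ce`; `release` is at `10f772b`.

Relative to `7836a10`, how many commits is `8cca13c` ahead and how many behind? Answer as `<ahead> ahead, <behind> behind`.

0 ahead, 4 behind

Reachable from 8cca13c: {14bfff0, 8cca13c}.
Reachable from 7836a10: {14bfff0, 502603c, 7836a10, 8cca13c, 99363ce, e367de5}.
Only in 8cca13c's history (ahead): {} — 0.
Only in 7836a10's history (behind): {502603c, 7836a10, 99363ce, e367de5} — 4.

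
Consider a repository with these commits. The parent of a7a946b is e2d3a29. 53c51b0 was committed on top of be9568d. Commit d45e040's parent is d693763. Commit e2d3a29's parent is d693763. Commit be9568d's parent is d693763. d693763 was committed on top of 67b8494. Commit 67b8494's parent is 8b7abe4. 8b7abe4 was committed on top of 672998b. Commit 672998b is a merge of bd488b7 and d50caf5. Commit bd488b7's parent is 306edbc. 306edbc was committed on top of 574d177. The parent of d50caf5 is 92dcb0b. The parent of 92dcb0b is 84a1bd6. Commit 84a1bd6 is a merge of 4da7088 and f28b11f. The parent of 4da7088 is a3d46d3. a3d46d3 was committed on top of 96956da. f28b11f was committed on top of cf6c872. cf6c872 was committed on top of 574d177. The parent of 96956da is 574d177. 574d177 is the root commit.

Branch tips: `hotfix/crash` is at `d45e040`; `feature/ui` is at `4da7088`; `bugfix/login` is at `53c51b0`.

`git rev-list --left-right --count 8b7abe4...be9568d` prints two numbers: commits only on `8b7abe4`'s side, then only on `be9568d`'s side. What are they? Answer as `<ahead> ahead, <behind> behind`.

Reachable from 8b7abe4: {306edbc, 4da7088, 574d177, 672998b, 84a1bd6, 8b7abe4, 92dcb0b, 96956da, a3d46d3, bd488b7, cf6c872, d50caf5, f28b11f}.
Reachable from be9568d: {306edbc, 4da7088, 574d177, 672998b, 67b8494, 84a1bd6, 8b7abe4, 92dcb0b, 96956da, a3d46d3, bd488b7, be9568d, cf6c872, d50caf5, d693763, f28b11f}.
Only in 8b7abe4's history (ahead): {} — 0.
Only in be9568d's history (behind): {67b8494, be9568d, d693763} — 3.

0 ahead, 3 behind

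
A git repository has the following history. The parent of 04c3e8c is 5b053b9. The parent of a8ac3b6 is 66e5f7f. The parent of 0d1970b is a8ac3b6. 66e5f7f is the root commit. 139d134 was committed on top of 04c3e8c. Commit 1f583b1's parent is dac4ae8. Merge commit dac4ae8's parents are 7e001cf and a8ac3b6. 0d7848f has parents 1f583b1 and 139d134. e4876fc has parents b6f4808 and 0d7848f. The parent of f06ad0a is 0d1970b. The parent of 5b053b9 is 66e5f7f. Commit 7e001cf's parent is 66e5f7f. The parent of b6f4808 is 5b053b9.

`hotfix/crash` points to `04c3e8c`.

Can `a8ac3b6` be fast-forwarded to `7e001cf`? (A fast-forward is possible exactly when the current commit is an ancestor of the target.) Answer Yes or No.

A fast-forward from a8ac3b6 to 7e001cf is possible iff a8ac3b6 is an ancestor of 7e001cf.
Ancestors of 7e001cf: {66e5f7f, 7e001cf}.
a8ac3b6 is not among them, so fast-forward is not possible.

No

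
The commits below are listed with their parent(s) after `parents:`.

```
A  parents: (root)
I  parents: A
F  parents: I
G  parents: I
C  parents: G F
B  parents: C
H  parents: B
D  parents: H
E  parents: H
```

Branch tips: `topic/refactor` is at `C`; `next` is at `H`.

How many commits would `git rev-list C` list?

5

Walking parent pointers from C: reachable set = {A, C, F, G, I}.
That is 5 commits.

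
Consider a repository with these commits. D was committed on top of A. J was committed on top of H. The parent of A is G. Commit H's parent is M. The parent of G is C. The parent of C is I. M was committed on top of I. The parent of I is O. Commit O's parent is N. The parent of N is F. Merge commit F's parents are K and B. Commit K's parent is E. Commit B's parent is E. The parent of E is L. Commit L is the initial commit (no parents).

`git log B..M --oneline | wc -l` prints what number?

6

Reachable from M: {B, E, F, I, K, L, M, N, O}.
Reachable from B: {B, E, L}.
In M's history but not B's: {F, I, K, M, N, O} — 6 commits.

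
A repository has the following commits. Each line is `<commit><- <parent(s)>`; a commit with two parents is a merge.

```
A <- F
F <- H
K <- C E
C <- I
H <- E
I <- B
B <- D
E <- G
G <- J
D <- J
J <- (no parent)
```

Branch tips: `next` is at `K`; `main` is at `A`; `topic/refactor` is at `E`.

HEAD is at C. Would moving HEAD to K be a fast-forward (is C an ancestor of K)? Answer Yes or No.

A fast-forward from C to K is possible iff C is an ancestor of K.
Ancestors of K: {B, C, D, E, G, I, J, K}.
C is among them, so fast-forward is possible.

Yes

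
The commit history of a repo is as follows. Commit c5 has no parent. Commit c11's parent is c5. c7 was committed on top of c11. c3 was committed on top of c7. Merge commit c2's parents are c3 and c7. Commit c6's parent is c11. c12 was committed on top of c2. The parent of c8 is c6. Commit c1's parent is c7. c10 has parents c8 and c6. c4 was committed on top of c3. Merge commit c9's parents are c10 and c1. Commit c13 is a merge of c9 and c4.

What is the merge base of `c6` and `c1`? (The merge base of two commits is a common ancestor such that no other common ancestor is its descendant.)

c11

Ancestors of c6: {c11, c5, c6}.
Ancestors of c1: {c1, c11, c5, c7}.
Common ancestors: {c11, c5}.
Among these, c11 is not an ancestor of any other common ancestor — it is the merge base.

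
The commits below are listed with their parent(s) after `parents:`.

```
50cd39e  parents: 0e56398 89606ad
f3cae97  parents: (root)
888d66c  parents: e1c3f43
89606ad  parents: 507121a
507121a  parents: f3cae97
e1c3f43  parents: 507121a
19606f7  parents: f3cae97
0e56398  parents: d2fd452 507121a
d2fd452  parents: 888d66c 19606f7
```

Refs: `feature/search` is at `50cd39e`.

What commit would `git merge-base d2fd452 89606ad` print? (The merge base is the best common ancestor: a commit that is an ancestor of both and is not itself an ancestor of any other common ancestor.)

507121a

Ancestors of d2fd452: {19606f7, 507121a, 888d66c, d2fd452, e1c3f43, f3cae97}.
Ancestors of 89606ad: {507121a, 89606ad, f3cae97}.
Common ancestors: {507121a, f3cae97}.
Among these, 507121a is not an ancestor of any other common ancestor — it is the merge base.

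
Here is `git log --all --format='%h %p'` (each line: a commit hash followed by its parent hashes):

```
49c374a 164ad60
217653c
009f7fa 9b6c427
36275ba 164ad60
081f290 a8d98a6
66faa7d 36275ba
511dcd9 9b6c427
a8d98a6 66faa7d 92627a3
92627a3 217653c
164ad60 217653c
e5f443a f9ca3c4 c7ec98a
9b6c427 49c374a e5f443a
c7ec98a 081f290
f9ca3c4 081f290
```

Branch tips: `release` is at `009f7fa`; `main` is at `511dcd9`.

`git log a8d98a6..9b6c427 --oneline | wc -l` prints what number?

6

Reachable from 9b6c427: {081f290, 164ad60, 217653c, 36275ba, 49c374a, 66faa7d, 92627a3, 9b6c427, a8d98a6, c7ec98a, e5f443a, f9ca3c4}.
Reachable from a8d98a6: {164ad60, 217653c, 36275ba, 66faa7d, 92627a3, a8d98a6}.
In 9b6c427's history but not a8d98a6's: {081f290, 49c374a, 9b6c427, c7ec98a, e5f443a, f9ca3c4} — 6 commits.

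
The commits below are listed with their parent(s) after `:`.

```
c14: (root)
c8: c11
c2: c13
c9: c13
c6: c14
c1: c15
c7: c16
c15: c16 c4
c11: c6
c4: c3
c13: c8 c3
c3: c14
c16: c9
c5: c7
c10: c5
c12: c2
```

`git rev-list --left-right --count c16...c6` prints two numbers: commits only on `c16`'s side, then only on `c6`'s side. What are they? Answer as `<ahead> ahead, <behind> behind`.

Reachable from c16: {c11, c13, c14, c16, c3, c6, c8, c9}.
Reachable from c6: {c14, c6}.
Only in c16's history (ahead): {c11, c13, c16, c3, c8, c9} — 6.
Only in c6's history (behind): {} — 0.

6 ahead, 0 behind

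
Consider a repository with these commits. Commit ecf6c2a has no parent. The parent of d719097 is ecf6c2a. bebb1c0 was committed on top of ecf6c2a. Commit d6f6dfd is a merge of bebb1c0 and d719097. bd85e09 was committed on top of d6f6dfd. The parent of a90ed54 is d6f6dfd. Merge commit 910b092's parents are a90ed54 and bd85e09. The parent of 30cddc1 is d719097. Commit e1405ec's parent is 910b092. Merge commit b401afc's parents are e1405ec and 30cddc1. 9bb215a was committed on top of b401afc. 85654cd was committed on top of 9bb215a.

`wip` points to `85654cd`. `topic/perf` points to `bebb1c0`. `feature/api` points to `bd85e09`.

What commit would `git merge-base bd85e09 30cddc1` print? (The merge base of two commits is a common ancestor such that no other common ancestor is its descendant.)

d719097

Ancestors of bd85e09: {bd85e09, bebb1c0, d6f6dfd, d719097, ecf6c2a}.
Ancestors of 30cddc1: {30cddc1, d719097, ecf6c2a}.
Common ancestors: {d719097, ecf6c2a}.
Among these, d719097 is not an ancestor of any other common ancestor — it is the merge base.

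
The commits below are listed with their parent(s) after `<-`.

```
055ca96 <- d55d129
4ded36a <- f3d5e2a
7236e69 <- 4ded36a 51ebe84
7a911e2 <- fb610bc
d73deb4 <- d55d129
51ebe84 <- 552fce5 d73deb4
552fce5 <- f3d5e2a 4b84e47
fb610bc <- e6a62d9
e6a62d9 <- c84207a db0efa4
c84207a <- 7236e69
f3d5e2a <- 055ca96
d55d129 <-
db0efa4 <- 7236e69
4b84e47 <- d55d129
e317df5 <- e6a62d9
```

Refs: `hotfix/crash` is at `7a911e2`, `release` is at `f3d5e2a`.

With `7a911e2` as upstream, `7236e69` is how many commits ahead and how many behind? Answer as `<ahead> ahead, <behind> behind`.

0 ahead, 5 behind

Reachable from 7236e69: {055ca96, 4b84e47, 4ded36a, 51ebe84, 552fce5, 7236e69, d55d129, d73deb4, f3d5e2a}.
Reachable from 7a911e2: {055ca96, 4b84e47, 4ded36a, 51ebe84, 552fce5, 7236e69, 7a911e2, c84207a, d55d129, d73deb4, db0efa4, e6a62d9, f3d5e2a, fb610bc}.
Only in 7236e69's history (ahead): {} — 0.
Only in 7a911e2's history (behind): {7a911e2, c84207a, db0efa4, e6a62d9, fb610bc} — 5.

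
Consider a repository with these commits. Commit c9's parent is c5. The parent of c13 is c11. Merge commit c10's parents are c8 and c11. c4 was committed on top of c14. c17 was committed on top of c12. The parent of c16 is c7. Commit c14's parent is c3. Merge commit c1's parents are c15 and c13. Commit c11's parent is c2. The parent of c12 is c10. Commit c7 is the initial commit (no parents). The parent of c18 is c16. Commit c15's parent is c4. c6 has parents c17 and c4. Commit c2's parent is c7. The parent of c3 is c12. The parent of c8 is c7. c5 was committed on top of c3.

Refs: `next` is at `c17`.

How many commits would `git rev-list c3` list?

7

Walking parent pointers from c3: reachable set = {c10, c11, c12, c2, c3, c7, c8}.
That is 7 commits.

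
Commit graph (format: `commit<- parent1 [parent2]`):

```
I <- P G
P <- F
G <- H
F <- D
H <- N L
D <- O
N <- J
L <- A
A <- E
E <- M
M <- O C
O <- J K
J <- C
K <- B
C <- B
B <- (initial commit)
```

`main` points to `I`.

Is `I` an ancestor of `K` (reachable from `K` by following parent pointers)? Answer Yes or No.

No

Ancestors of K: {B, K}.
I is not in that set, so it is not an ancestor of K.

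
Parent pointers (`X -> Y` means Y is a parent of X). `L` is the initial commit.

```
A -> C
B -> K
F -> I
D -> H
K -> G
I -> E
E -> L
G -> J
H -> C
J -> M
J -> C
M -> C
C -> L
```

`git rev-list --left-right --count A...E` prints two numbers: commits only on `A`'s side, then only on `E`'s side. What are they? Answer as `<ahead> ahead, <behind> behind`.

2 ahead, 1 behind

Reachable from A: {A, C, L}.
Reachable from E: {E, L}.
Only in A's history (ahead): {A, C} — 2.
Only in E's history (behind): {E} — 1.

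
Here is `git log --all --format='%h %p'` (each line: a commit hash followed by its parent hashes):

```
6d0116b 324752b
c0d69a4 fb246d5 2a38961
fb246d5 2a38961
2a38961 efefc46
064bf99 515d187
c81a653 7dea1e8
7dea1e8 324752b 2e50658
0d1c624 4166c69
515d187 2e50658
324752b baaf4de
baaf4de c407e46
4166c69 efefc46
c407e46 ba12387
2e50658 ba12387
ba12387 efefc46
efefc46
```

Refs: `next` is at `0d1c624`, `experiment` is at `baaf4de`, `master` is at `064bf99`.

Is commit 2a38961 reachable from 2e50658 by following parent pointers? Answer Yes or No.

No

Ancestors of 2e50658: {2e50658, ba12387, efefc46}.
2a38961 is not in that set, so it is not an ancestor of 2e50658.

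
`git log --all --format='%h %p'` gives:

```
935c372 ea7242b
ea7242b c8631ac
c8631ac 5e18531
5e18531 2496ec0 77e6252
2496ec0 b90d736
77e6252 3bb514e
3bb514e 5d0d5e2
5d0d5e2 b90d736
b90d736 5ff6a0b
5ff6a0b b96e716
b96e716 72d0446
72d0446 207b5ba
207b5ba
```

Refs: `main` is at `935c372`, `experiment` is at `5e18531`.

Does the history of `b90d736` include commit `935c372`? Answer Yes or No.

No

Ancestors of b90d736: {207b5ba, 5ff6a0b, 72d0446, b90d736, b96e716}.
935c372 is not in that set, so it is not an ancestor of b90d736.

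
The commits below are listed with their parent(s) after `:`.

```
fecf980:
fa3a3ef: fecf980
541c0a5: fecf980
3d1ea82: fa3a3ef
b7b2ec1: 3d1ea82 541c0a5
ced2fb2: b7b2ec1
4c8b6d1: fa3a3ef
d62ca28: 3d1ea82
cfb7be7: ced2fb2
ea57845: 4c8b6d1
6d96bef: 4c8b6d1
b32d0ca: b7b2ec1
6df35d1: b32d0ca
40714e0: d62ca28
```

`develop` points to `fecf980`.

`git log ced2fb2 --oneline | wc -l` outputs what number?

Walking parent pointers from ced2fb2: reachable set = {3d1ea82, 541c0a5, b7b2ec1, ced2fb2, fa3a3ef, fecf980}.
That is 6 commits.

6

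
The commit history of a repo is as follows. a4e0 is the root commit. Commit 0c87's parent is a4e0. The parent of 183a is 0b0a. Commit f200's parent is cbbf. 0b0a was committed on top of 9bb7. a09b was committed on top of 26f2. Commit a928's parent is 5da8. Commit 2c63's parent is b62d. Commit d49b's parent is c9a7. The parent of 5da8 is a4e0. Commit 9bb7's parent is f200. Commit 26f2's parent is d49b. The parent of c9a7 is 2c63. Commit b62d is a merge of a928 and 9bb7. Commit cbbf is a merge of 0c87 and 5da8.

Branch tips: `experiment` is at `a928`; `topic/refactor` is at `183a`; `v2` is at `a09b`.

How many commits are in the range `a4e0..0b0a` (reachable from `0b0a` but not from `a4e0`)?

Reachable from 0b0a: {0b0a, 0c87, 5da8, 9bb7, a4e0, cbbf, f200}.
Reachable from a4e0: {a4e0}.
In 0b0a's history but not a4e0's: {0b0a, 0c87, 5da8, 9bb7, cbbf, f200} — 6 commits.

6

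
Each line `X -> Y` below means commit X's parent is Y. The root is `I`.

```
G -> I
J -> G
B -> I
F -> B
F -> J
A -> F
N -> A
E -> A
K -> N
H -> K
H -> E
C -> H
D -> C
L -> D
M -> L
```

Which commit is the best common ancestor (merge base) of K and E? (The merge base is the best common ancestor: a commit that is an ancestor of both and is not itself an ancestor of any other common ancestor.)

A

Ancestors of K: {A, B, F, G, I, J, K, N}.
Ancestors of E: {A, B, E, F, G, I, J}.
Common ancestors: {A, B, F, G, I, J}.
Among these, A is not an ancestor of any other common ancestor — it is the merge base.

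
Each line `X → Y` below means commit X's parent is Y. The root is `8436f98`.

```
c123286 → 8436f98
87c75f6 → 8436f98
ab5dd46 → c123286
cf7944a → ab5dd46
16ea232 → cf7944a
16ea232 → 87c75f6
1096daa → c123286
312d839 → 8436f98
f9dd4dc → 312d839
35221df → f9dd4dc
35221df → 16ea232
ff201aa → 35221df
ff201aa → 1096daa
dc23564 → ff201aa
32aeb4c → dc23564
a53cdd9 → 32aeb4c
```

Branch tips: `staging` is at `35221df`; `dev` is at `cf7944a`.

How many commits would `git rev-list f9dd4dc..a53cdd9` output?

11

Reachable from a53cdd9: {1096daa, 16ea232, 312d839, 32aeb4c, 35221df, 8436f98, 87c75f6, a53cdd9, ab5dd46, c123286, cf7944a, dc23564, f9dd4dc, ff201aa}.
Reachable from f9dd4dc: {312d839, 8436f98, f9dd4dc}.
In a53cdd9's history but not f9dd4dc's: {1096daa, 16ea232, 32aeb4c, 35221df, 87c75f6, a53cdd9, ab5dd46, c123286, cf7944a, dc23564, ff201aa} — 11 commits.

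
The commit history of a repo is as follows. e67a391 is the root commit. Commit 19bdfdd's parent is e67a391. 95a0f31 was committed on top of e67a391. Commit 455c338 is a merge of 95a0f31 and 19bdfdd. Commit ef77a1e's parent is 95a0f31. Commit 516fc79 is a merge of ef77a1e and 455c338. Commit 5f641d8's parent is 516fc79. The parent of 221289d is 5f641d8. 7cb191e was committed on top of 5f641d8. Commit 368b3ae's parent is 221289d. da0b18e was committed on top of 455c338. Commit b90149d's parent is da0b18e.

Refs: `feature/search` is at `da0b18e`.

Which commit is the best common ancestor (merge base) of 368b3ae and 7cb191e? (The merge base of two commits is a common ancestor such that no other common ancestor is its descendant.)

Ancestors of 368b3ae: {19bdfdd, 221289d, 368b3ae, 455c338, 516fc79, 5f641d8, 95a0f31, e67a391, ef77a1e}.
Ancestors of 7cb191e: {19bdfdd, 455c338, 516fc79, 5f641d8, 7cb191e, 95a0f31, e67a391, ef77a1e}.
Common ancestors: {19bdfdd, 455c338, 516fc79, 5f641d8, 95a0f31, e67a391, ef77a1e}.
Among these, 5f641d8 is not an ancestor of any other common ancestor — it is the merge base.

5f641d8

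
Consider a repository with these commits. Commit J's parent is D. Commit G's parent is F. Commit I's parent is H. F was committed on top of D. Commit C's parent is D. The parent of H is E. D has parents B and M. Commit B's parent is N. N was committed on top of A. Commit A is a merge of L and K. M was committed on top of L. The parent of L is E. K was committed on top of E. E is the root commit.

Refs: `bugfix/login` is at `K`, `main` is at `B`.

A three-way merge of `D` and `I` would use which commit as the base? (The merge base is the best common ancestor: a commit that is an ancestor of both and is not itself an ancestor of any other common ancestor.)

Ancestors of D: {A, B, D, E, K, L, M, N}.
Ancestors of I: {E, H, I}.
Common ancestors: {E}.
The only common ancestor is E, so it is the merge base.

E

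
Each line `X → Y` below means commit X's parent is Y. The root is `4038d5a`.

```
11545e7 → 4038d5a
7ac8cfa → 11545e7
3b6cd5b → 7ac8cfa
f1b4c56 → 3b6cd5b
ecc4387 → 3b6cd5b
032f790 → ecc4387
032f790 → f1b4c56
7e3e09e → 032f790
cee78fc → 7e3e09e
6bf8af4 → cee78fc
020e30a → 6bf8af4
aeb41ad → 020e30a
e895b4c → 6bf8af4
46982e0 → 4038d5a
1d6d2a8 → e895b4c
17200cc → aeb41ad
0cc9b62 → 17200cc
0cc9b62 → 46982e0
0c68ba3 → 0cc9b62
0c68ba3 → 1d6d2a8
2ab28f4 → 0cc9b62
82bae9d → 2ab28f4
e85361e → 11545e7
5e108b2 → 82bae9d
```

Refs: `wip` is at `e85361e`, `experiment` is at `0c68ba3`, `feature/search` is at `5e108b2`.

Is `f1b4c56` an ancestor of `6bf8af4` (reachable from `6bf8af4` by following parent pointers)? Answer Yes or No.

Ancestors of 6bf8af4 (commits reachable by following parents): {032f790, 11545e7, 3b6cd5b, 4038d5a, 6bf8af4, 7ac8cfa, 7e3e09e, cee78fc, ecc4387, f1b4c56}.
f1b4c56 is in that set, so it is an ancestor of 6bf8af4.

Yes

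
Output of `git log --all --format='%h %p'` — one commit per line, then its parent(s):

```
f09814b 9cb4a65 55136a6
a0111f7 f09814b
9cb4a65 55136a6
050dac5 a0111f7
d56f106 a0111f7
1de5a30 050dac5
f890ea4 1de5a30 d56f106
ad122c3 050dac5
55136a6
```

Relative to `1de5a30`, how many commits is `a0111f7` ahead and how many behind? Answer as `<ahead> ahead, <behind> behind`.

0 ahead, 2 behind

Reachable from a0111f7: {55136a6, 9cb4a65, a0111f7, f09814b}.
Reachable from 1de5a30: {050dac5, 1de5a30, 55136a6, 9cb4a65, a0111f7, f09814b}.
Only in a0111f7's history (ahead): {} — 0.
Only in 1de5a30's history (behind): {050dac5, 1de5a30} — 2.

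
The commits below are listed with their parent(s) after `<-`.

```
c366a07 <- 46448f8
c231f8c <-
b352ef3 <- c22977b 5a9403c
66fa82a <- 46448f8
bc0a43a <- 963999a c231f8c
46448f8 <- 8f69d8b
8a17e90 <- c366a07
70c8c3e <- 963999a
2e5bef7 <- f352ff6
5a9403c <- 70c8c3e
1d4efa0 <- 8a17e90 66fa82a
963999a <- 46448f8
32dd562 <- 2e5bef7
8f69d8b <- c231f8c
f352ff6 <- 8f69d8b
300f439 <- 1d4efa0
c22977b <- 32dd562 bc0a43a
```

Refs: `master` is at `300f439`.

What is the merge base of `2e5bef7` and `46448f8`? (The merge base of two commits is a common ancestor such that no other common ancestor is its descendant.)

Ancestors of 2e5bef7: {2e5bef7, 8f69d8b, c231f8c, f352ff6}.
Ancestors of 46448f8: {46448f8, 8f69d8b, c231f8c}.
Common ancestors: {8f69d8b, c231f8c}.
Among these, 8f69d8b is not an ancestor of any other common ancestor — it is the merge base.

8f69d8b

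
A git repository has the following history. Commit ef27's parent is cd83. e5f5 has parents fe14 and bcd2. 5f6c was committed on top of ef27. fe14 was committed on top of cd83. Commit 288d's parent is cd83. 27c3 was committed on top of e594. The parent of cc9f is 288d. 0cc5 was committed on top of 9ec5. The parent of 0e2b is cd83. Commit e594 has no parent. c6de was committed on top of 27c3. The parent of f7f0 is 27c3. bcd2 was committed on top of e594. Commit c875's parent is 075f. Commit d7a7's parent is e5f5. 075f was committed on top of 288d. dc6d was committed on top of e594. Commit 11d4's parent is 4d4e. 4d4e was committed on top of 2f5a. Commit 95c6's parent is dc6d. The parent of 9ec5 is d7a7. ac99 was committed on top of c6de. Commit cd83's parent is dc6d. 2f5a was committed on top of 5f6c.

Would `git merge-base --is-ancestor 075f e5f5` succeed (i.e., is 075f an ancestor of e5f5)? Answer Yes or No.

Ancestors of e5f5: {bcd2, cd83, dc6d, e594, e5f5, fe14}.
075f is not in that set, so it is not an ancestor of e5f5.

No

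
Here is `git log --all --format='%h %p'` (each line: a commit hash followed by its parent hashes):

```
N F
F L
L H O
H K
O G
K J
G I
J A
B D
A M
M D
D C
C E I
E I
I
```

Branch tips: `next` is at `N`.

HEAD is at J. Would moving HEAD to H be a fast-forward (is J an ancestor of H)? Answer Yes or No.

A fast-forward from J to H is possible iff J is an ancestor of H.
Ancestors of H: {A, C, D, E, H, I, J, K, M}.
J is among them, so fast-forward is possible.

Yes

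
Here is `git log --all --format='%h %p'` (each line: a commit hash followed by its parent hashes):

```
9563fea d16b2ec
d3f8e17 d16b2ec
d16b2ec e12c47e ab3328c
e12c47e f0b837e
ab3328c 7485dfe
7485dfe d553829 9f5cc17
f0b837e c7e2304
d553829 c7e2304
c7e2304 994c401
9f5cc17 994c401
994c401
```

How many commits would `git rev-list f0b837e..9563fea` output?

7

Reachable from 9563fea: {7485dfe, 9563fea, 994c401, 9f5cc17, ab3328c, c7e2304, d16b2ec, d553829, e12c47e, f0b837e}.
Reachable from f0b837e: {994c401, c7e2304, f0b837e}.
In 9563fea's history but not f0b837e's: {7485dfe, 9563fea, 9f5cc17, ab3328c, d16b2ec, d553829, e12c47e} — 7 commits.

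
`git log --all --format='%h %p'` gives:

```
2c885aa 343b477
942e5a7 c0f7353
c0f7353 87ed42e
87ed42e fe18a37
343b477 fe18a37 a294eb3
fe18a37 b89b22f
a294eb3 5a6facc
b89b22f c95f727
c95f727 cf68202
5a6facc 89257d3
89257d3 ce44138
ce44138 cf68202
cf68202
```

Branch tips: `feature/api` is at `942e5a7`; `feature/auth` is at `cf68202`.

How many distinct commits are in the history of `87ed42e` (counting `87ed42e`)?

Walking parent pointers from 87ed42e: reachable set = {87ed42e, b89b22f, c95f727, cf68202, fe18a37}.
That is 5 commits.

5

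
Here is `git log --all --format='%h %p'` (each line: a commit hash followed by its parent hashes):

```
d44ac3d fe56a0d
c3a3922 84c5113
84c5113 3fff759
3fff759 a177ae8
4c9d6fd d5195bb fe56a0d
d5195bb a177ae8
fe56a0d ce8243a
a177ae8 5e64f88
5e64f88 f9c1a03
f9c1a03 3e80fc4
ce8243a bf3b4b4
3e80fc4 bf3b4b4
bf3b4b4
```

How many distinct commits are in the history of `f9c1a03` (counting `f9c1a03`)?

Walking parent pointers from f9c1a03: reachable set = {3e80fc4, bf3b4b4, f9c1a03}.
That is 3 commits.

3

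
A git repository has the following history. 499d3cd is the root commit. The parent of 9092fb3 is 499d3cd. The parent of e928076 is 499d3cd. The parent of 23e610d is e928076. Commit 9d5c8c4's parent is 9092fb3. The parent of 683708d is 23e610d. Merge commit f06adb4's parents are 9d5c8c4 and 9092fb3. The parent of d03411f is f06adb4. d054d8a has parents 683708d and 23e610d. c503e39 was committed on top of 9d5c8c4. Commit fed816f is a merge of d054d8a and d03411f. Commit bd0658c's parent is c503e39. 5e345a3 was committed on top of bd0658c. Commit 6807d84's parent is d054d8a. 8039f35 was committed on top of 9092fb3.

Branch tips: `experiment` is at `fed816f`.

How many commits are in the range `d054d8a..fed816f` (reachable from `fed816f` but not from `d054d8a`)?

5

Reachable from fed816f: {23e610d, 499d3cd, 683708d, 9092fb3, 9d5c8c4, d03411f, d054d8a, e928076, f06adb4, fed816f}.
Reachable from d054d8a: {23e610d, 499d3cd, 683708d, d054d8a, e928076}.
In fed816f's history but not d054d8a's: {9092fb3, 9d5c8c4, d03411f, f06adb4, fed816f} — 5 commits.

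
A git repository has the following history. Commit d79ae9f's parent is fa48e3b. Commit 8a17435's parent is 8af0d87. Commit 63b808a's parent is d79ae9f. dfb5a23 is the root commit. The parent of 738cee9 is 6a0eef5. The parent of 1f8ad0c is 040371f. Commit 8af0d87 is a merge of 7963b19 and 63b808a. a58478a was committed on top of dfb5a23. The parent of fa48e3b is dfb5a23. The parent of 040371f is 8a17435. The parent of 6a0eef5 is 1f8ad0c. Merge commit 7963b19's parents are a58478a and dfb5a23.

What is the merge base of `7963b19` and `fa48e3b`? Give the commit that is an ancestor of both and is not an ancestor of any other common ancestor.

Ancestors of 7963b19: {7963b19, a58478a, dfb5a23}.
Ancestors of fa48e3b: {dfb5a23, fa48e3b}.
Common ancestors: {dfb5a23}.
The only common ancestor is dfb5a23, so it is the merge base.

dfb5a23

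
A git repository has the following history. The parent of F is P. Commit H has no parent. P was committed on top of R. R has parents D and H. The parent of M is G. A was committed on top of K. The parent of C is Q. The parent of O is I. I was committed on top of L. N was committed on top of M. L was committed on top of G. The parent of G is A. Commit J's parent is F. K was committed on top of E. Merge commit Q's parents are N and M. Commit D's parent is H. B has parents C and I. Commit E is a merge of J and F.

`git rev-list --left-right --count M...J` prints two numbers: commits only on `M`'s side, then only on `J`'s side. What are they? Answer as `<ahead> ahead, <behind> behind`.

5 ahead, 0 behind

Reachable from M: {A, D, E, F, G, H, J, K, M, P, R}.
Reachable from J: {D, F, H, J, P, R}.
Only in M's history (ahead): {A, E, G, K, M} — 5.
Only in J's history (behind): {} — 0.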